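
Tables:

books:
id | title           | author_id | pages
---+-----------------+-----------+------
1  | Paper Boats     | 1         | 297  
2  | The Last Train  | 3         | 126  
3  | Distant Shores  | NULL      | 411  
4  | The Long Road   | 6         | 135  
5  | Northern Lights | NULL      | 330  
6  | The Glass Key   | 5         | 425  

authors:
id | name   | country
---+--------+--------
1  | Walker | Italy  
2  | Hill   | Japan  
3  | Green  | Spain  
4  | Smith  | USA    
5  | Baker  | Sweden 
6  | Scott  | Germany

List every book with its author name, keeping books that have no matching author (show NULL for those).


LEFT JOIN keeps every row from books (the left table); where author_id has no match in authors, the author columns become NULL. Walk through each book:
  - book 1 (Paper Boats): author_id=1 -> matches Walker
  - book 2 (The Last Train): author_id=3 -> matches Green
  - book 3 (Distant Shores): author_id=NULL, no match -> kept with NULL
  - book 4 (The Long Road): author_id=6 -> matches Scott
  - book 5 (Northern Lights): author_id=NULL, no match -> kept with NULL
  - book 6 (The Glass Key): author_id=5 -> matches Baker
All 6 rows appear; 2 have NULL author.

SQL:
SELECT a.title, b.name AS author
FROM books a
LEFT JOIN authors b ON a.author_id = b.id

Result:
title           | author
----------------+-------
Paper Boats     | Walker
The Last Train  | Green 
Distant Shores  | NULL  
The Long Road   | Scott 
Northern Lights | NULL  
The Glass Key   | Baker 


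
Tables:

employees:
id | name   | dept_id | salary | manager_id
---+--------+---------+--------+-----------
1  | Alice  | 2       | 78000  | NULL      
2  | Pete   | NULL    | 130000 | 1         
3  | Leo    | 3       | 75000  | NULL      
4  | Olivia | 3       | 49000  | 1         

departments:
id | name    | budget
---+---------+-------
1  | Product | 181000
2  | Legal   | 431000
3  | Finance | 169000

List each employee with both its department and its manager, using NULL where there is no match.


Two LEFT JOINs from the same base table employees: one to departments via dept_id, one to employees itself via manager_id. Both are LEFT so every employee is preserved.
Match against departments:
  - employee 1 (Alice): dept_id=2 -> matches Legal
  - employee 2 (Pete): dept_id=NULL, no match -> kept with NULL
  - employee 3 (Leo): dept_id=3 -> matches Finance
  - employee 4 (Olivia): dept_id=3 -> matches Finance
Match against employees (self):
  - employee 1 (Alice): manager_id=NULL -> NULL
  - employee 2 (Pete): manager_id=1 -> Alice
  - employee 3 (Leo): manager_id=NULL -> NULL
  - employee 4 (Olivia): manager_id=1 -> Alice

SQL:
SELECT a.name, b.name AS department, c.name AS manager
FROM employees a
LEFT JOIN departments b ON a.dept_id = b.id
LEFT JOIN employees c ON a.manager_id = c.id

Result:
name   | department | manager
-------+------------+--------
Alice  | Legal      | NULL   
Pete   | NULL       | Alice  
Leo    | Finance    | NULL   
Olivia | Finance    | Alice  


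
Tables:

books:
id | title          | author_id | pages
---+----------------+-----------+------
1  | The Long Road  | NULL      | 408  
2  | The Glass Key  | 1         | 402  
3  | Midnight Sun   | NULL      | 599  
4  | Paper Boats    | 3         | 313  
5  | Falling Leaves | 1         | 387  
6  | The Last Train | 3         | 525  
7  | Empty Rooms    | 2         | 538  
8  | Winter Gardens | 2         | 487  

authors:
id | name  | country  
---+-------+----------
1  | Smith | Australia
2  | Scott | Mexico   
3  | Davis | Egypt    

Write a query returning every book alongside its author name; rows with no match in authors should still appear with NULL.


LEFT JOIN keeps every row from books (the left table); where author_id has no match in authors, the author columns become NULL. Walk through each book:
  - book 1 (The Long Road): author_id=NULL, no match -> kept with NULL
  - book 2 (The Glass Key): author_id=1 -> matches Smith
  - book 3 (Midnight Sun): author_id=NULL, no match -> kept with NULL
  - book 4 (Paper Boats): author_id=3 -> matches Davis
  - book 5 (Falling Leaves): author_id=1 -> matches Smith
  - book 6 (The Last Train): author_id=3 -> matches Davis
  - book 7 (Empty Rooms): author_id=2 -> matches Scott
  - book 8 (Winter Gardens): author_id=2 -> matches Scott
All 8 rows appear; 2 have NULL author.

SQL:
SELECT a.title, b.name AS author
FROM books a
LEFT JOIN authors b ON a.author_id = b.id

Result:
title          | author
---------------+-------
The Long Road  | NULL  
The Glass Key  | Smith 
Midnight Sun   | NULL  
Paper Boats    | Davis 
Falling Leaves | Smith 
The Last Train | Davis 
Empty Rooms    | Scott 
Winter Gardens | Scott 


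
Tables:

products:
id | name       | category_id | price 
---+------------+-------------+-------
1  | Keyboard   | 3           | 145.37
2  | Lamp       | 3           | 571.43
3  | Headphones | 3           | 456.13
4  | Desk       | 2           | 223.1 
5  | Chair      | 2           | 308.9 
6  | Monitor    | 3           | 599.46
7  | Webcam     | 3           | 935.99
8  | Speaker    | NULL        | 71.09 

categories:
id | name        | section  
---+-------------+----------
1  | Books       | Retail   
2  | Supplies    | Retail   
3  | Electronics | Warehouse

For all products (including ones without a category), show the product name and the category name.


LEFT JOIN keeps every row from products (the left table); where category_id has no match in categories, the category columns become NULL. Walk through each product:
  - product 1 (Keyboard): category_id=3 -> matches Electronics
  - product 2 (Lamp): category_id=3 -> matches Electronics
  - product 3 (Headphones): category_id=3 -> matches Electronics
  - product 4 (Desk): category_id=2 -> matches Supplies
  - product 5 (Chair): category_id=2 -> matches Supplies
  - product 6 (Monitor): category_id=3 -> matches Electronics
  - product 7 (Webcam): category_id=3 -> matches Electronics
  - product 8 (Speaker): category_id=NULL, no match -> kept with NULL
All 8 rows appear; 1 has NULL category.

SQL:
SELECT a.name, b.name AS category
FROM products a
LEFT JOIN categories b ON a.category_id = b.id

Result:
name       | category   
-----------+------------
Keyboard   | Electronics
Lamp       | Electronics
Headphones | Electronics
Desk       | Supplies   
Chair      | Supplies   
Monitor    | Electronics
Webcam     | Electronics
Speaker    | NULL       


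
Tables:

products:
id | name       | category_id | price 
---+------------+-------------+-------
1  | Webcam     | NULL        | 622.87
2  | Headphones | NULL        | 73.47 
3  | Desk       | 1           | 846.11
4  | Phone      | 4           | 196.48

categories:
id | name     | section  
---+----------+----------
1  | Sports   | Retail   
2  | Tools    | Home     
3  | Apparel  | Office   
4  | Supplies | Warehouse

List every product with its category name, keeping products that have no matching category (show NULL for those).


LEFT JOIN keeps every row from products (the left table); where category_id has no match in categories, the category columns become NULL. Walk through each product:
  - product 1 (Webcam): category_id=NULL, no match -> kept with NULL
  - product 2 (Headphones): category_id=NULL, no match -> kept with NULL
  - product 3 (Desk): category_id=1 -> matches Sports
  - product 4 (Phone): category_id=4 -> matches Supplies
All 4 rows appear; 2 have NULL category.

SQL:
SELECT a.name, b.name AS category
FROM products a
LEFT JOIN categories b ON a.category_id = b.id

Result:
name       | category
-----------+---------
Webcam     | NULL    
Headphones | NULL    
Desk       | Sports  
Phone      | Supplies


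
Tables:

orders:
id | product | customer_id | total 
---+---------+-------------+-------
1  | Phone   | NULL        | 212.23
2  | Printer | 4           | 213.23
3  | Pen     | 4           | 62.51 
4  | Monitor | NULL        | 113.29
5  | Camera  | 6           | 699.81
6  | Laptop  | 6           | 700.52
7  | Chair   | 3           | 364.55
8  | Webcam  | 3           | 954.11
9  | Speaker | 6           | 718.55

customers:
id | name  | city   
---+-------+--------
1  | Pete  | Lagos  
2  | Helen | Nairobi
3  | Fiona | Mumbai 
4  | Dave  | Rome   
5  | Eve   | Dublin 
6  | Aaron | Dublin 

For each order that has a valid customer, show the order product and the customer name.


INNER JOIN keeps only orders rows whose customer_id matches an id in customers. Walk through each order:
  - order 1 (Phone): customer_id=NULL, no match -> dropped
  - order 2 (Printer): customer_id=4 -> matches Dave
  - order 3 (Pen): customer_id=4 -> matches Dave
  - order 4 (Monitor): customer_id=NULL, no match -> dropped
  - order 5 (Camera): customer_id=6 -> matches Aaron
  - order 6 (Laptop): customer_id=6 -> matches Aaron
  - order 7 (Chair): customer_id=3 -> matches Fiona
  - order 8 (Webcam): customer_id=3 -> matches Fiona
  - order 9 (Speaker): customer_id=6 -> matches Aaron
So 2 of 9 rows are dropped.

SQL:
SELECT a.product, b.name AS customer
FROM orders a
INNER JOIN customers b ON a.customer_id = b.id

Result:
product | customer
--------+---------
Printer | Dave    
Pen     | Dave    
Camera  | Aaron   
Laptop  | Aaron   
Chair   | Fiona   
Webcam  | Fiona   
Speaker | Aaron   


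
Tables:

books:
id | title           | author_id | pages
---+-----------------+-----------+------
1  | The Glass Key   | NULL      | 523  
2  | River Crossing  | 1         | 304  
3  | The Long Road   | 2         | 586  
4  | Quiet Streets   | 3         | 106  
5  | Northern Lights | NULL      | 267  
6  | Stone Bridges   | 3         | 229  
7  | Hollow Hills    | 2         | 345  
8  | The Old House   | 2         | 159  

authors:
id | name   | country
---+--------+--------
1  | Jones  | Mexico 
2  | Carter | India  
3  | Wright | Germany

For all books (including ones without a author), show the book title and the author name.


LEFT JOIN keeps every row from books (the left table); where author_id has no match in authors, the author columns become NULL. Walk through each book:
  - book 1 (The Glass Key): author_id=NULL, no match -> kept with NULL
  - book 2 (River Crossing): author_id=1 -> matches Jones
  - book 3 (The Long Road): author_id=2 -> matches Carter
  - book 4 (Quiet Streets): author_id=3 -> matches Wright
  - book 5 (Northern Lights): author_id=NULL, no match -> kept with NULL
  - book 6 (Stone Bridges): author_id=3 -> matches Wright
  - book 7 (Hollow Hills): author_id=2 -> matches Carter
  - book 8 (The Old House): author_id=2 -> matches Carter
All 8 rows appear; 2 have NULL author.

SQL:
SELECT a.title, b.name AS author
FROM books a
LEFT JOIN authors b ON a.author_id = b.id

Result:
title           | author
----------------+-------
The Glass Key   | NULL  
River Crossing  | Jones 
The Long Road   | Carter
Quiet Streets   | Wright
Northern Lights | NULL  
Stone Bridges   | Wright
Hollow Hills    | Carter
The Old House   | Carter


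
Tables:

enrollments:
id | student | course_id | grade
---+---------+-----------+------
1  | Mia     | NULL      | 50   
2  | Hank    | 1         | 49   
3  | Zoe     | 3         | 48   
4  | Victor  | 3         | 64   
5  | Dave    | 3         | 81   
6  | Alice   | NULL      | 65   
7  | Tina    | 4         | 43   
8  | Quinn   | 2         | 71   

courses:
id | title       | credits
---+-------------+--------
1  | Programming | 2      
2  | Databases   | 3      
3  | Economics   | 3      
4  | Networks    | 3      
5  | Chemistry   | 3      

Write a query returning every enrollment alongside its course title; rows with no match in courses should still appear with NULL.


LEFT JOIN keeps every row from enrollments (the left table); where course_id has no match in courses, the course columns become NULL. Walk through each enrollment:
  - enrollment 1 (Mia): course_id=NULL, no match -> kept with NULL
  - enrollment 2 (Hank): course_id=1 -> matches Programming
  - enrollment 3 (Zoe): course_id=3 -> matches Economics
  - enrollment 4 (Victor): course_id=3 -> matches Economics
  - enrollment 5 (Dave): course_id=3 -> matches Economics
  - enrollment 6 (Alice): course_id=NULL, no match -> kept with NULL
  - enrollment 7 (Tina): course_id=4 -> matches Networks
  - enrollment 8 (Quinn): course_id=2 -> matches Databases
All 8 rows appear; 2 have NULL course.

SQL:
SELECT a.student, b.title AS course
FROM enrollments a
LEFT JOIN courses b ON a.course_id = b.id

Result:
student | course     
--------+------------
Mia     | NULL       
Hank    | Programming
Zoe     | Economics  
Victor  | Economics  
Dave    | Economics  
Alice   | NULL       
Tina    | Networks   
Quinn   | Databases  


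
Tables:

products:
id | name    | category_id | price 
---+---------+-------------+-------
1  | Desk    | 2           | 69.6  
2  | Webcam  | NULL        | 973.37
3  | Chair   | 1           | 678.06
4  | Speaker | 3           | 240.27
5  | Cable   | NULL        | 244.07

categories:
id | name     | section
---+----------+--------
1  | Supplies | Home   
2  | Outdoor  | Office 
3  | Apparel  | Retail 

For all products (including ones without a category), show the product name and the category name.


LEFT JOIN keeps every row from products (the left table); where category_id has no match in categories, the category columns become NULL. Walk through each product:
  - product 1 (Desk): category_id=2 -> matches Outdoor
  - product 2 (Webcam): category_id=NULL, no match -> kept with NULL
  - product 3 (Chair): category_id=1 -> matches Supplies
  - product 4 (Speaker): category_id=3 -> matches Apparel
  - product 5 (Cable): category_id=NULL, no match -> kept with NULL
All 5 rows appear; 2 have NULL category.

SQL:
SELECT a.name, b.name AS category
FROM products a
LEFT JOIN categories b ON a.category_id = b.id

Result:
name    | category
--------+---------
Desk    | Outdoor 
Webcam  | NULL    
Chair   | Supplies
Speaker | Apparel 
Cable   | NULL    


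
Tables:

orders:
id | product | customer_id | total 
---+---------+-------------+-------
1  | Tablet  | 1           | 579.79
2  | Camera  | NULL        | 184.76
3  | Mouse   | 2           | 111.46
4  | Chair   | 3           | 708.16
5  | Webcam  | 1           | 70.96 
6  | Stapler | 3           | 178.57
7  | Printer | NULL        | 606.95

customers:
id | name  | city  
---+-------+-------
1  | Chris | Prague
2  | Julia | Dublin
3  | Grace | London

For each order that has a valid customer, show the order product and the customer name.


INNER JOIN keeps only orders rows whose customer_id matches an id in customers. Walk through each order:
  - order 1 (Tablet): customer_id=1 -> matches Chris
  - order 2 (Camera): customer_id=NULL, no match -> dropped
  - order 3 (Mouse): customer_id=2 -> matches Julia
  - order 4 (Chair): customer_id=3 -> matches Grace
  - order 5 (Webcam): customer_id=1 -> matches Chris
  - order 6 (Stapler): customer_id=3 -> matches Grace
  - order 7 (Printer): customer_id=NULL, no match -> dropped
So 2 of 7 rows are dropped.

SQL:
SELECT a.product, b.name AS customer
FROM orders a
INNER JOIN customers b ON a.customer_id = b.id

Result:
product | customer
--------+---------
Tablet  | Chris   
Mouse   | Julia   
Chair   | Grace   
Webcam  | Chris   
Stapler | Grace   


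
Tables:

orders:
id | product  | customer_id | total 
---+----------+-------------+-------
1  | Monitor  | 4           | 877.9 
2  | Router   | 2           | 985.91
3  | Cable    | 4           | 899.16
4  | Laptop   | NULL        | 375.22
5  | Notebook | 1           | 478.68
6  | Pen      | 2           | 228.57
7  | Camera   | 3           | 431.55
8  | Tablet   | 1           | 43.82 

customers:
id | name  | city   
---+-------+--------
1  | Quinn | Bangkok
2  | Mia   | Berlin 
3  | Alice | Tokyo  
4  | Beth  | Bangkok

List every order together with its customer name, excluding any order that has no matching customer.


INNER JOIN keeps only orders rows whose customer_id matches an id in customers. Walk through each order:
  - order 1 (Monitor): customer_id=4 -> matches Beth
  - order 2 (Router): customer_id=2 -> matches Mia
  - order 3 (Cable): customer_id=4 -> matches Beth
  - order 4 (Laptop): customer_id=NULL, no match -> dropped
  - order 5 (Notebook): customer_id=1 -> matches Quinn
  - order 6 (Pen): customer_id=2 -> matches Mia
  - order 7 (Camera): customer_id=3 -> matches Alice
  - order 8 (Tablet): customer_id=1 -> matches Quinn
So 1 of 8 rows is dropped.

SQL:
SELECT a.product, b.name AS customer
FROM orders a
INNER JOIN customers b ON a.customer_id = b.id

Result:
product  | customer
---------+---------
Monitor  | Beth    
Router   | Mia     
Cable    | Beth    
Notebook | Quinn   
Pen      | Mia     
Camera   | Alice   
Tablet   | Quinn   


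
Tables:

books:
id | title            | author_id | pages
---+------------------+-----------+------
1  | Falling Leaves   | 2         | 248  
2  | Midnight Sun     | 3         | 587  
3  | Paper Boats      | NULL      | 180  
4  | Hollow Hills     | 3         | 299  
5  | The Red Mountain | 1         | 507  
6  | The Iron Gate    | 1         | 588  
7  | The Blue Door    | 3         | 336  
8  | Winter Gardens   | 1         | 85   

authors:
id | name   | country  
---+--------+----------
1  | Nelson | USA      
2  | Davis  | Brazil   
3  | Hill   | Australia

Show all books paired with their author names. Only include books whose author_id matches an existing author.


INNER JOIN keeps only books rows whose author_id matches an id in authors. Walk through each book:
  - book 1 (Falling Leaves): author_id=2 -> matches Davis
  - book 2 (Midnight Sun): author_id=3 -> matches Hill
  - book 3 (Paper Boats): author_id=NULL, no match -> dropped
  - book 4 (Hollow Hills): author_id=3 -> matches Hill
  - book 5 (The Red Mountain): author_id=1 -> matches Nelson
  - book 6 (The Iron Gate): author_id=1 -> matches Nelson
  - book 7 (The Blue Door): author_id=3 -> matches Hill
  - book 8 (Winter Gardens): author_id=1 -> matches Nelson
So 1 of 8 rows is dropped.

SQL:
SELECT a.title, b.name AS author
FROM books a
INNER JOIN authors b ON a.author_id = b.id

Result:
title            | author
-----------------+-------
Falling Leaves   | Davis 
Midnight Sun     | Hill  
Hollow Hills     | Hill  
The Red Mountain | Nelson
The Iron Gate    | Nelson
The Blue Door    | Hill  
Winter Gardens   | Nelson


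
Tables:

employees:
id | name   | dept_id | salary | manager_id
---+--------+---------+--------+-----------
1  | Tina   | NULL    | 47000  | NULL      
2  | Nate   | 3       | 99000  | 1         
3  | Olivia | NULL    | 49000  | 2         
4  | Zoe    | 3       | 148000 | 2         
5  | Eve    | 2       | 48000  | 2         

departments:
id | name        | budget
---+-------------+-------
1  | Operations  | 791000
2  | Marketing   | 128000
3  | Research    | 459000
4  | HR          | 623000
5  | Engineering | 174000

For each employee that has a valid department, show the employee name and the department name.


INNER JOIN keeps only employees rows whose dept_id matches an id in departments. Walk through each employee:
  - employee 1 (Tina): dept_id=NULL, no match -> dropped
  - employee 2 (Nate): dept_id=3 -> matches Research
  - employee 3 (Olivia): dept_id=NULL, no match -> dropped
  - employee 4 (Zoe): dept_id=3 -> matches Research
  - employee 5 (Eve): dept_id=2 -> matches Marketing
So 2 of 5 rows are dropped.

SQL:
SELECT a.name, b.name AS department
FROM employees a
INNER JOIN departments b ON a.dept_id = b.id

Result:
name | department
-----+-----------
Nate | Research  
Zoe  | Research  
Eve  | Marketing 


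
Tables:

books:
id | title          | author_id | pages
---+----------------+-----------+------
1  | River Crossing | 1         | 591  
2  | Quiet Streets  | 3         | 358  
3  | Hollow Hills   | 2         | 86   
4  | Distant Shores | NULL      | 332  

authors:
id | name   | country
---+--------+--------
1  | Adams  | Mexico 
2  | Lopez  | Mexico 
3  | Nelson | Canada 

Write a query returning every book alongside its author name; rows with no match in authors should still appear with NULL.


LEFT JOIN keeps every row from books (the left table); where author_id has no match in authors, the author columns become NULL. Walk through each book:
  - book 1 (River Crossing): author_id=1 -> matches Adams
  - book 2 (Quiet Streets): author_id=3 -> matches Nelson
  - book 3 (Hollow Hills): author_id=2 -> matches Lopez
  - book 4 (Distant Shores): author_id=NULL, no match -> kept with NULL
All 4 rows appear; 1 has NULL author.

SQL:
SELECT a.title, b.name AS author
FROM books a
LEFT JOIN authors b ON a.author_id = b.id

Result:
title          | author
---------------+-------
River Crossing | Adams 
Quiet Streets  | Nelson
Hollow Hills   | Lopez 
Distant Shores | NULL  


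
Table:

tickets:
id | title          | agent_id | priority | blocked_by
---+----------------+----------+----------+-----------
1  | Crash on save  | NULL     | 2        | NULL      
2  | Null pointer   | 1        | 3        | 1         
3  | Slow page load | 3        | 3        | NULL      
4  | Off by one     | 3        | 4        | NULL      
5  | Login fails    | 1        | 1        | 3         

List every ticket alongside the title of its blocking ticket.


This is a self-join: tickets is joined to a second copy of itself, matching each row's blocked_by to another row's id. Use LEFT JOIN so rows with blocked_by=NULL are kept.
  - ticket 1 (Crash on save): blocked_by=NULL -> NULL
  - ticket 2 (Null pointer): blocked_by=1 -> Crash on save
  - ticket 3 (Slow page load): blocked_by=NULL -> NULL
  - ticket 4 (Off by one): blocked_by=NULL -> NULL
  - ticket 5 (Login fails): blocked_by=3 -> Slow page load

SQL:
SELECT a.title AS item, b.title AS blocked_by
FROM tickets a
LEFT JOIN tickets b ON a.blocked_by = b.id

Result:
item           | blocked_by    
---------------+---------------
Crash on save  | NULL          
Null pointer   | Crash on save 
Slow page load | NULL          
Off by one     | NULL          
Login fails    | Slow page load


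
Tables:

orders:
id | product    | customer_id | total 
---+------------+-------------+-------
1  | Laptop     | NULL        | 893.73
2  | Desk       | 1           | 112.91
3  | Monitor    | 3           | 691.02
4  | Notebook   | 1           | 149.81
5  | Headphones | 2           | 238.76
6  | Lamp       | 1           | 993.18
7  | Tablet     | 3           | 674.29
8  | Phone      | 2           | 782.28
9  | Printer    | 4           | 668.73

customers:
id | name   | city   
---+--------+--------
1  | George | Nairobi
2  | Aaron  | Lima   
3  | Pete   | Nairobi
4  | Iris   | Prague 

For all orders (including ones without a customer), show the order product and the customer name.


LEFT JOIN keeps every row from orders (the left table); where customer_id has no match in customers, the customer columns become NULL. Walk through each order:
  - order 1 (Laptop): customer_id=NULL, no match -> kept with NULL
  - order 2 (Desk): customer_id=1 -> matches George
  - order 3 (Monitor): customer_id=3 -> matches Pete
  - order 4 (Notebook): customer_id=1 -> matches George
  - order 5 (Headphones): customer_id=2 -> matches Aaron
  - order 6 (Lamp): customer_id=1 -> matches George
  - order 7 (Tablet): customer_id=3 -> matches Pete
  - order 8 (Phone): customer_id=2 -> matches Aaron
  - order 9 (Printer): customer_id=4 -> matches Iris
All 9 rows appear; 1 has NULL customer.

SQL:
SELECT a.product, b.name AS customer
FROM orders a
LEFT JOIN customers b ON a.customer_id = b.id

Result:
product    | customer
-----------+---------
Laptop     | NULL    
Desk       | George  
Monitor    | Pete    
Notebook   | George  
Headphones | Aaron   
Lamp       | George  
Tablet     | Pete    
Phone      | Aaron   
Printer    | Iris    


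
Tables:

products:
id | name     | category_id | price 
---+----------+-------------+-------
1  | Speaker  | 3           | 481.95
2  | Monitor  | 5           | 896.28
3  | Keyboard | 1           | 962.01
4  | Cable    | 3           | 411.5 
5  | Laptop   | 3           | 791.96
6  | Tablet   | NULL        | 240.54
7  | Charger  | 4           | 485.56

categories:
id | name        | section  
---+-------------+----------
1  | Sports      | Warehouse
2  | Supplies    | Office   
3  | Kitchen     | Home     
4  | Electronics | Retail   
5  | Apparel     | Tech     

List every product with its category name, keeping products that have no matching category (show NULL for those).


LEFT JOIN keeps every row from products (the left table); where category_id has no match in categories, the category columns become NULL. Walk through each product:
  - product 1 (Speaker): category_id=3 -> matches Kitchen
  - product 2 (Monitor): category_id=5 -> matches Apparel
  - product 3 (Keyboard): category_id=1 -> matches Sports
  - product 4 (Cable): category_id=3 -> matches Kitchen
  - product 5 (Laptop): category_id=3 -> matches Kitchen
  - product 6 (Tablet): category_id=NULL, no match -> kept with NULL
  - product 7 (Charger): category_id=4 -> matches Electronics
All 7 rows appear; 1 has NULL category.

SQL:
SELECT a.name, b.name AS category
FROM products a
LEFT JOIN categories b ON a.category_id = b.id

Result:
name     | category   
---------+------------
Speaker  | Kitchen    
Monitor  | Apparel    
Keyboard | Sports     
Cable    | Kitchen    
Laptop   | Kitchen    
Tablet   | NULL       
Charger  | Electronics


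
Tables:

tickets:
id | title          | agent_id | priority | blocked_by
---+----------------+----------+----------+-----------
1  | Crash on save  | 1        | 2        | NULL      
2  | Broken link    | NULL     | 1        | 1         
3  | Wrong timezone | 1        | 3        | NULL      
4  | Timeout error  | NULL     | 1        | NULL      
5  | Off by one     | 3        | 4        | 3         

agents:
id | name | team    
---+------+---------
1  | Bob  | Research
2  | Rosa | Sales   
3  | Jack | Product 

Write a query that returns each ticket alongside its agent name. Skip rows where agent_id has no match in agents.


INNER JOIN keeps only tickets rows whose agent_id matches an id in agents. Walk through each ticket:
  - ticket 1 (Crash on save): agent_id=1 -> matches Bob
  - ticket 2 (Broken link): agent_id=NULL, no match -> dropped
  - ticket 3 (Wrong timezone): agent_id=1 -> matches Bob
  - ticket 4 (Timeout error): agent_id=NULL, no match -> dropped
  - ticket 5 (Off by one): agent_id=3 -> matches Jack
So 2 of 5 rows are dropped.

SQL:
SELECT a.title, b.name AS agent
FROM tickets a
INNER JOIN agents b ON a.agent_id = b.id

Result:
title          | agent
---------------+------
Crash on save  | Bob  
Wrong timezone | Bob  
Off by one     | Jack 


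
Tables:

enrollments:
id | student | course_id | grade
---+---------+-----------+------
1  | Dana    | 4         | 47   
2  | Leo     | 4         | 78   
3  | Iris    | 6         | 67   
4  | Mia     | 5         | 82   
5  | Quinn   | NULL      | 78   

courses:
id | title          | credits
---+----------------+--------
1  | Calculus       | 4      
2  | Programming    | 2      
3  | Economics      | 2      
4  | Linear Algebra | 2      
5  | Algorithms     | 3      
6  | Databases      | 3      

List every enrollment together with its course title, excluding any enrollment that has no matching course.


INNER JOIN keeps only enrollments rows whose course_id matches an id in courses. Walk through each enrollment:
  - enrollment 1 (Dana): course_id=4 -> matches Linear Algebra
  - enrollment 2 (Leo): course_id=4 -> matches Linear Algebra
  - enrollment 3 (Iris): course_id=6 -> matches Databases
  - enrollment 4 (Mia): course_id=5 -> matches Algorithms
  - enrollment 5 (Quinn): course_id=NULL, no match -> dropped
So 1 of 5 rows is dropped.

SQL:
SELECT a.student, b.title AS course
FROM enrollments a
INNER JOIN courses b ON a.course_id = b.id

Result:
student | course        
--------+---------------
Dana    | Linear Algebra
Leo     | Linear Algebra
Iris    | Databases     
Mia     | Algorithms    


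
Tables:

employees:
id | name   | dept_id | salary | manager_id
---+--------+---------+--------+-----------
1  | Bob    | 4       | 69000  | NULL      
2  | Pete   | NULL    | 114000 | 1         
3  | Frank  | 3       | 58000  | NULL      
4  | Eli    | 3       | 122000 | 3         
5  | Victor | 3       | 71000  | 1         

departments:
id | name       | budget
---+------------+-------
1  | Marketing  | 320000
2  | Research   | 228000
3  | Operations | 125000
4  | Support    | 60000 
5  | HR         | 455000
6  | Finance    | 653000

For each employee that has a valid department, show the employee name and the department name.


INNER JOIN keeps only employees rows whose dept_id matches an id in departments. Walk through each employee:
  - employee 1 (Bob): dept_id=4 -> matches Support
  - employee 2 (Pete): dept_id=NULL, no match -> dropped
  - employee 3 (Frank): dept_id=3 -> matches Operations
  - employee 4 (Eli): dept_id=3 -> matches Operations
  - employee 5 (Victor): dept_id=3 -> matches Operations
So 1 of 5 rows is dropped.

SQL:
SELECT a.name, b.name AS department
FROM employees a
INNER JOIN departments b ON a.dept_id = b.id

Result:
name   | department
-------+-----------
Bob    | Support   
Frank  | Operations
Eli    | Operations
Victor | Operations


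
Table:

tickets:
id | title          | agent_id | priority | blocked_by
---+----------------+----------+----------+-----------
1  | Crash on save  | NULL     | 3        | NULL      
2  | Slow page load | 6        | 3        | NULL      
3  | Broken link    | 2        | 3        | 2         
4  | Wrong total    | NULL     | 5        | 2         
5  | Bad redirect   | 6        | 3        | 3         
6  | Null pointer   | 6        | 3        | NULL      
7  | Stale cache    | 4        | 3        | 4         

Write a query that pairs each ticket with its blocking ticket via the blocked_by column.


This is a self-join: tickets is joined to a second copy of itself, matching each row's blocked_by to another row's id. Use LEFT JOIN so rows with blocked_by=NULL are kept.
  - ticket 1 (Crash on save): blocked_by=NULL -> NULL
  - ticket 2 (Slow page load): blocked_by=NULL -> NULL
  - ticket 3 (Broken link): blocked_by=2 -> Slow page load
  - ticket 4 (Wrong total): blocked_by=2 -> Slow page load
  - ticket 5 (Bad redirect): blocked_by=3 -> Broken link
  - ticket 6 (Null pointer): blocked_by=NULL -> NULL
  - ticket 7 (Stale cache): blocked_by=4 -> Wrong total

SQL:
SELECT a.title AS item, b.title AS blocked_by
FROM tickets a
LEFT JOIN tickets b ON a.blocked_by = b.id

Result:
item           | blocked_by    
---------------+---------------
Crash on save  | NULL          
Slow page load | NULL          
Broken link    | Slow page load
Wrong total    | Slow page load
Bad redirect   | Broken link   
Null pointer   | NULL          
Stale cache    | Wrong total   


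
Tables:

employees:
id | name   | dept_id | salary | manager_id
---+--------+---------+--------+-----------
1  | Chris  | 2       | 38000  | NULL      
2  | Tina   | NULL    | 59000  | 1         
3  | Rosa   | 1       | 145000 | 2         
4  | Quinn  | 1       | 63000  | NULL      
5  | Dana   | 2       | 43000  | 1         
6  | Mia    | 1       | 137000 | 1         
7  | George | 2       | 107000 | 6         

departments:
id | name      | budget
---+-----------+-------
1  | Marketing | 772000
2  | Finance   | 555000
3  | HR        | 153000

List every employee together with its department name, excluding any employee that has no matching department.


INNER JOIN keeps only employees rows whose dept_id matches an id in departments. Walk through each employee:
  - employee 1 (Chris): dept_id=2 -> matches Finance
  - employee 2 (Tina): dept_id=NULL, no match -> dropped
  - employee 3 (Rosa): dept_id=1 -> matches Marketing
  - employee 4 (Quinn): dept_id=1 -> matches Marketing
  - employee 5 (Dana): dept_id=2 -> matches Finance
  - employee 6 (Mia): dept_id=1 -> matches Marketing
  - employee 7 (George): dept_id=2 -> matches Finance
So 1 of 7 rows is dropped.

SQL:
SELECT a.name, b.name AS department
FROM employees a
INNER JOIN departments b ON a.dept_id = b.id

Result:
name   | department
-------+-----------
Chris  | Finance   
Rosa   | Marketing 
Quinn  | Marketing 
Dana   | Finance   
Mia    | Marketing 
George | Finance   


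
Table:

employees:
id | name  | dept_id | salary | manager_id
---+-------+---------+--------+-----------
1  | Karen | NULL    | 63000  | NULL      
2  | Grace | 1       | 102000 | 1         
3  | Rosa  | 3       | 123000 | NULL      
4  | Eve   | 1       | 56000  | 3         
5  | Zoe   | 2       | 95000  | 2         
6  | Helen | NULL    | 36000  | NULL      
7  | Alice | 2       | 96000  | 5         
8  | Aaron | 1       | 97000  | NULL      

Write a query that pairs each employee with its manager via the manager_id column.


This is a self-join: employees is joined to a second copy of itself, matching each row's manager_id to another row's id. Use LEFT JOIN so rows with manager_id=NULL are kept.
  - employee 1 (Karen): manager_id=NULL -> NULL
  - employee 2 (Grace): manager_id=1 -> Karen
  - employee 3 (Rosa): manager_id=NULL -> NULL
  - employee 4 (Eve): manager_id=3 -> Rosa
  - employee 5 (Zoe): manager_id=2 -> Grace
  - employee 6 (Helen): manager_id=NULL -> NULL
  - employee 7 (Alice): manager_id=5 -> Zoe
  - employee 8 (Aaron): manager_id=NULL -> NULL

SQL:
SELECT a.name AS item, b.name AS manager
FROM employees a
LEFT JOIN employees b ON a.manager_id = b.id

Result:
item  | manager
------+--------
Karen | NULL   
Grace | Karen  
Rosa  | NULL   
Eve   | Rosa   
Zoe   | Grace  
Helen | NULL   
Alice | Zoe    
Aaron | NULL   


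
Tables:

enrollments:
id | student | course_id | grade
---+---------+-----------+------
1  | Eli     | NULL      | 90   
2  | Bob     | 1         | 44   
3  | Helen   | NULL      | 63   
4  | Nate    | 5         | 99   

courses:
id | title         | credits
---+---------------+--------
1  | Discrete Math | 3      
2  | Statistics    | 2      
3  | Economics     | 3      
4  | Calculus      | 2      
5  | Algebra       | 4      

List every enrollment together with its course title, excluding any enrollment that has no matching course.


INNER JOIN keeps only enrollments rows whose course_id matches an id in courses. Walk through each enrollment:
  - enrollment 1 (Eli): course_id=NULL, no match -> dropped
  - enrollment 2 (Bob): course_id=1 -> matches Discrete Math
  - enrollment 3 (Helen): course_id=NULL, no match -> dropped
  - enrollment 4 (Nate): course_id=5 -> matches Algebra
So 2 of 4 rows are dropped.

SQL:
SELECT a.student, b.title AS course
FROM enrollments a
INNER JOIN courses b ON a.course_id = b.id

Result:
student | course       
--------+--------------
Bob     | Discrete Math
Nate    | Algebra      


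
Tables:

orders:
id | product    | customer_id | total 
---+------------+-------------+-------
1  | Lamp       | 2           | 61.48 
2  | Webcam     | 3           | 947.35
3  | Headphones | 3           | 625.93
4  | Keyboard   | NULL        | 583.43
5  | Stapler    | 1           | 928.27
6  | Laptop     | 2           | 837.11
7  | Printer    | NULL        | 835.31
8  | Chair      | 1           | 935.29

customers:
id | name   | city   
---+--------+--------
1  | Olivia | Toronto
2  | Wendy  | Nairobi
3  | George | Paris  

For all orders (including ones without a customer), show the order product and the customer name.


LEFT JOIN keeps every row from orders (the left table); where customer_id has no match in customers, the customer columns become NULL. Walk through each order:
  - order 1 (Lamp): customer_id=2 -> matches Wendy
  - order 2 (Webcam): customer_id=3 -> matches George
  - order 3 (Headphones): customer_id=3 -> matches George
  - order 4 (Keyboard): customer_id=NULL, no match -> kept with NULL
  - order 5 (Stapler): customer_id=1 -> matches Olivia
  - order 6 (Laptop): customer_id=2 -> matches Wendy
  - order 7 (Printer): customer_id=NULL, no match -> kept with NULL
  - order 8 (Chair): customer_id=1 -> matches Olivia
All 8 rows appear; 2 have NULL customer.

SQL:
SELECT a.product, b.name AS customer
FROM orders a
LEFT JOIN customers b ON a.customer_id = b.id

Result:
product    | customer
-----------+---------
Lamp       | Wendy   
Webcam     | George  
Headphones | George  
Keyboard   | NULL    
Stapler    | Olivia  
Laptop     | Wendy   
Printer    | NULL    
Chair      | Olivia  


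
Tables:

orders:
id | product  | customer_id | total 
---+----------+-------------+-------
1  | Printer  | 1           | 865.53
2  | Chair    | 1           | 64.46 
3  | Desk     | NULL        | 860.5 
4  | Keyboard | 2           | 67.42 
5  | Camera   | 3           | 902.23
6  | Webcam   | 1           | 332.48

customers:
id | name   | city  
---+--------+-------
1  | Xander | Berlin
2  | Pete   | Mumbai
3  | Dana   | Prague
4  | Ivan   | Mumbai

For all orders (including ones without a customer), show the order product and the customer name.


LEFT JOIN keeps every row from orders (the left table); where customer_id has no match in customers, the customer columns become NULL. Walk through each order:
  - order 1 (Printer): customer_id=1 -> matches Xander
  - order 2 (Chair): customer_id=1 -> matches Xander
  - order 3 (Desk): customer_id=NULL, no match -> kept with NULL
  - order 4 (Keyboard): customer_id=2 -> matches Pete
  - order 5 (Camera): customer_id=3 -> matches Dana
  - order 6 (Webcam): customer_id=1 -> matches Xander
All 6 rows appear; 1 has NULL customer.

SQL:
SELECT a.product, b.name AS customer
FROM orders a
LEFT JOIN customers b ON a.customer_id = b.id

Result:
product  | customer
---------+---------
Printer  | Xander  
Chair    | Xander  
Desk     | NULL    
Keyboard | Pete    
Camera   | Dana    
Webcam   | Xander  


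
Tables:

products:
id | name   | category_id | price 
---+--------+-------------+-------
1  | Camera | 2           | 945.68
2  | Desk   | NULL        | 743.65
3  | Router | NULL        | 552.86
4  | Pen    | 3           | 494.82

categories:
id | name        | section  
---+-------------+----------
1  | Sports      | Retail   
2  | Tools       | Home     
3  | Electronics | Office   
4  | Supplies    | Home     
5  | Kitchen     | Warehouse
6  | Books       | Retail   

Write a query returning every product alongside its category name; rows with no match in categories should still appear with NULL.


LEFT JOIN keeps every row from products (the left table); where category_id has no match in categories, the category columns become NULL. Walk through each product:
  - product 1 (Camera): category_id=2 -> matches Tools
  - product 2 (Desk): category_id=NULL, no match -> kept with NULL
  - product 3 (Router): category_id=NULL, no match -> kept with NULL
  - product 4 (Pen): category_id=3 -> matches Electronics
All 4 rows appear; 2 have NULL category.

SQL:
SELECT a.name, b.name AS category
FROM products a
LEFT JOIN categories b ON a.category_id = b.id

Result:
name   | category   
-------+------------
Camera | Tools      
Desk   | NULL       
Router | NULL       
Pen    | Electronics


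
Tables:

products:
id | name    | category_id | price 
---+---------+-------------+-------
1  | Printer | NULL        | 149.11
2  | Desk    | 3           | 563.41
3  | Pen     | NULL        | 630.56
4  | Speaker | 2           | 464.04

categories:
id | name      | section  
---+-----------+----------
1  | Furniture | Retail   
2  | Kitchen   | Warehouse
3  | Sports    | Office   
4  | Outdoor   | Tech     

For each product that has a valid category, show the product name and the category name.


INNER JOIN keeps only products rows whose category_id matches an id in categories. Walk through each product:
  - product 1 (Printer): category_id=NULL, no match -> dropped
  - product 2 (Desk): category_id=3 -> matches Sports
  - product 3 (Pen): category_id=NULL, no match -> dropped
  - product 4 (Speaker): category_id=2 -> matches Kitchen
So 2 of 4 rows are dropped.

SQL:
SELECT a.name, b.name AS category
FROM products a
INNER JOIN categories b ON a.category_id = b.id

Result:
name    | category
--------+---------
Desk    | Sports  
Speaker | Kitchen 


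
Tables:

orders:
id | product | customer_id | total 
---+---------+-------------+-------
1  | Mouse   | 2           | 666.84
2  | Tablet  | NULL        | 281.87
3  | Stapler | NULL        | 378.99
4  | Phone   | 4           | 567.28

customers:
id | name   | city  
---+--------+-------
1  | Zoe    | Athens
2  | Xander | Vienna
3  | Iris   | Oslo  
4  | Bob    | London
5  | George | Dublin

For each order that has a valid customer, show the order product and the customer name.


INNER JOIN keeps only orders rows whose customer_id matches an id in customers. Walk through each order:
  - order 1 (Mouse): customer_id=2 -> matches Xander
  - order 2 (Tablet): customer_id=NULL, no match -> dropped
  - order 3 (Stapler): customer_id=NULL, no match -> dropped
  - order 4 (Phone): customer_id=4 -> matches Bob
So 2 of 4 rows are dropped.

SQL:
SELECT a.product, b.name AS customer
FROM orders a
INNER JOIN customers b ON a.customer_id = b.id

Result:
product | customer
--------+---------
Mouse   | Xander  
Phone   | Bob     
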